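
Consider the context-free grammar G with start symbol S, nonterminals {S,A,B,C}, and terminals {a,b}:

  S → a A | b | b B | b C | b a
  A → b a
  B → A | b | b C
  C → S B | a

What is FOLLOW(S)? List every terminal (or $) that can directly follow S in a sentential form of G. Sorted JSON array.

FIRST sets, iterate to fixpoint:
[1]
  A via A→b a: +{b}
  B via B→A: +{b}
  C via C→a: +{a}
  S via S→a A: +{a}
  S via S→b: +{b}
  FIRST[S]={a,b}  FIRST[A]={b}  FIRST[B]={b}  FIRST[C]={a}
[2]
  C via C→S B: +{b}
  FIRST[S]={a,b}  FIRST[A]={b}  FIRST[B]={b}  FIRST[C]={a,b}
[3] done
  FIRST[S]={a,b}  FIRST[A]={b}  FIRST[B]={b}  FIRST[C]={a,b}

Compute FOLLOW by fixpoint:
FOLLOW(S) := {$}
iter 1:
  C→S B: FOLLOW(S) ⊇ FIRST(B) = {b}; new: +{b}
  S→a A: FOLLOW(A) ⊇ FOLLOW(S) ⊇ {$,b}; new: +{$,b}
  S→b B: FOLLOW(B) ⊇ FOLLOW(S) ⊇ {$,b}; new: +{$,b}
  S→b C: FOLLOW(C) ⊇ FOLLOW(S) ⊇ {$,b}; new: +{$,b}
  FOLLOW(S)={$,b}  FOLLOW(A)={$,b}  FOLLOW(B)={$,b}  FOLLOW(C)={$,b}
iter 2: done
  FOLLOW(S)={$,b}  FOLLOW(A)={$,b}  FOLLOW(B)={$,b}  FOLLOW(C)={$,b}

FOLLOW(S) = ["$", "b"]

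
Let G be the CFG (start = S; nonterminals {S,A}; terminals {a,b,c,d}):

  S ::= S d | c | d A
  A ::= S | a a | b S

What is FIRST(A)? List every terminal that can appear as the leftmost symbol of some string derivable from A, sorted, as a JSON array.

Compute FIRST by fixpoint:
pass 1:
  A via A→a a: +{a}
  A via A→b S: +{b}
  S via S→c: +{c}
  S via S→d A: +{d}
  FIRST[S]={c,d}  FIRST[A]={a,b}
pass 2:
  A via A→S: +{c,d}
  FIRST[S]={c,d}  FIRST[A]={a,b,c,d}
pass 3: — fixpoint
  FIRST[S]={c,d}  FIRST[A]={a,b,c,d}

FIRST(A) = ["a", "b", "c", "d"]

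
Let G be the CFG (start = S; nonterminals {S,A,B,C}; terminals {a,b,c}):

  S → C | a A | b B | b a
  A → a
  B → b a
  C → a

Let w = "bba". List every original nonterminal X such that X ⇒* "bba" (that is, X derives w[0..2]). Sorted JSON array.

Convert to CNF:
  S -> T0 B | T0 T1 | T1 A | a
  A -> a
  B -> T0 T1
  C -> a
  T0 -> b
  T1 -> a

CYK fill, restricted to cells inside w[0..2]:
  cell(0,0) b: {T0}  orig:{}
  cell(1,1) b: {T0}  orig:{}
  cell(2,2) a: {A,C,S,T1}  orig:{A,C,S}
  cell(0,1) bb: ∅
  cell(1,2) ba: {B,S}
  cell(0,2) bba: {S}

Original NTs in T[0,2] deriving "bba": ["S"]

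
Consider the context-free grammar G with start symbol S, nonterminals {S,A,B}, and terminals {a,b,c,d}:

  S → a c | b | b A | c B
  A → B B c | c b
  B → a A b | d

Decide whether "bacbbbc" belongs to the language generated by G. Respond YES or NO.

CNF form of G:
  S -> T0 B | T1 A | T2 T0 | b
  A -> B X3 | T0 T1
  B -> T2 X4 | d
  T0 -> c
  T1 -> b
  T2 -> a
  X3 -> B T0
  X4 -> A T1

Fill CYK table bottom-up:
  [0..0]={S,T1}  "b"  orig:{S}
  [1..1]={T2}  "a"  orig:{}
  [2..2]={T0}  "c"  orig:{}
  [3..3]={S,T1}  "b"  orig:{S}
  [4..4]={S,T1}  "b"  orig:{S}
  [5..5]={S,T1}  "b"  orig:{S}
  [6..6]={T0}  "c"  orig:{}
  [0..1]=∅  "ba"
  [1..2]={S}  "ac"
  [2..3]={A}  "cb"
  [3..4]=∅  "bb"
  [4..5]=∅  "bb"
  [5..6]=∅  "bc"
  [0..2]=∅  "bac"
  [1..3]=∅  "acb"
  [2..4]={X4}  "cbb"  orig:{}
  [3..5]=∅  "bbb"
  [4..6]=∅  "bbc"
  [0..3]=∅  "bacb"
  [1..4]={B}  "acbb"
  [2..5]=∅  "cbbb"
  [3..6]=∅  "bbbc"
  [0..4]=∅  "bacbb"
  [1..5]=∅  "acbbb"
  [2..6]=∅  "cbbbc"
  [0..5]=∅  "bacbbb"
  [1..6]=∅  "acbbbc"
  [0..6]=∅  "bacbbbc"

S ∉ T[0,6] ⇒ NO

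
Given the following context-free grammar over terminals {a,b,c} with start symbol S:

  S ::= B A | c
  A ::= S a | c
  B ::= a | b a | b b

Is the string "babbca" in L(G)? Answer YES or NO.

CNF form of G:
  S -> B A | c
  A -> S T0 | c
  B -> T1 T0 | T1 T1 | a
  T0 -> a
  T1 -> b

CYK table (by increasing span):
  [0..0]={T1}  "b"  orig:{}
  [1..1]={B,T0}  "a"  orig:{B}
  [2..2]={T1}  "b"  orig:{}
  [3..3]={T1}  "b"  orig:{}
  [4..4]={A,S}  "c"
  [5..5]={B,T0}  "a"  orig:{B}
  [0..1]={B}  "ba"
  [1..2]=∅  "ab"
  [2..3]={B}  "bb"
  [3..4]=∅  "bc"
  [4..5]={A}  "ca"
  [0..2]=∅  "bab"
  [1..3]=∅  "abb"
  [2..4]={S}  "bbc"
  [3..5]=∅  "bca"
  [0..3]=∅  "babb"
  [1..4]=∅  "abbc"
  [2..5]={A,S}  "bbca"
  [0..4]=∅  "babbc"
  [1..5]={S}  "abbca"
  [0..5]={S}  "babbca"

S ∈ T[0,5] ⇒ YES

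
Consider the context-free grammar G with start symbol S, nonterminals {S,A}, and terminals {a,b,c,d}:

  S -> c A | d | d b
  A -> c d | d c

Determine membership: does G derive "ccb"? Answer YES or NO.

CNF form of G:
  S -> T0 A | T1 T2 | d
  A -> T0 T1 | T1 T0
  T0 -> c
  T1 -> d
  T2 -> b

CYK fill:
  [0..0]={T0}  "c"  orig:{}
  [1..1]={T0}  "c"  orig:{}
  [2..2]={T2}  "b"  orig:{}
  [0..1]=∅  "cc"
  [1..2]=∅  "cb"
  [0..2]=∅  "ccb"

S ∉ T[0,2] ⇒ NO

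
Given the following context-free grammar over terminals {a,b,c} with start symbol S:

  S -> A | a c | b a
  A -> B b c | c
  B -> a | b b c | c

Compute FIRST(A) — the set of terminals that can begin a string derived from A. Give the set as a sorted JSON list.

FIRST sets, iterate to fixpoint:
round 1:
  A via A→c: +{c}
  B via B→a: +{a}
  B via B→b b c: +{b}
  B via B→c: +{c}
  S via S→A: +{c}
  S via S→a c: +{a}
  S via S→b a: +{b}
  FIRST(S)={a,b,c}  FIRST(A)={c}  FIRST(B)={a,b,c}
round 2:
  A via A→B b c: +{a,b}
  FIRST(S)={a,b,c}  FIRST(A)={a,b,c}  FIRST(B)={a,b,c}
round 3: — fixpoint
  FIRST(S)={a,b,c}  FIRST(A)={a,b,c}  FIRST(B)={a,b,c}

FIRST(A) = ["a", "b", "c"]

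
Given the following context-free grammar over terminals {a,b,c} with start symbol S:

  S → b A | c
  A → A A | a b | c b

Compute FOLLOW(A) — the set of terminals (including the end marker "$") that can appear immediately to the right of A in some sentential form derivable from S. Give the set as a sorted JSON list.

Compute FIRST by fixpoint:
iter 1:
  A via A→a b: +{a}
  A via A→c b: +{c}
  S via S→b A: +{b}
  S via S→c: +{c}
  FIRST(S)={b,c}  FIRST(A)={a,c}
iter 2: done
  FIRST(S)={b,c}  FIRST(A)={a,c}

FOLLOW sets:
initialize: $ ∈ FOLLOW(S)
pass 1:
  A→A A: FOLLOW(A) ⊇ FIRST(A) = {a,c}; new: +{a,c}
  S→b A: FOLLOW(A) ⊇ FOLLOW(S) ⊇ {$}; new: +{$}
  S: {$}  A: {$,a,c}
pass 2: (no change)
  S: {$}  A: {$,a,c}

FOLLOW(A) = ["$", "a", "c"]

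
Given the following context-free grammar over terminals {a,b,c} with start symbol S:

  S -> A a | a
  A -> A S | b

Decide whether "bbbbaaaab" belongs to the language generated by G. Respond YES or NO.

Convert to CNF:
  S -> A T0 | a
  A -> A S | b
  T0 -> a

Fill CYK table bottom-up:
  [0..0]={A}  "b"
  [1..1]={A}  "b"
  [2..2]={A}  "b"
  [3..3]={A}  "b"
  [4..4]={S,T0}  "a"  orig:{S}
  [5..5]={S,T0}  "a"  orig:{S}
  [6..6]={S,T0}  "a"  orig:{S}
  [7..7]={S,T0}  "a"  orig:{S}
  [8..8]={A}  "b"
  [0..1]=∅  "bb"
  [1..2]=∅  "bb"
  [2..3]=∅  "bb"
  [3..4]={A,S}  "ba"
  [4..5]=∅  "aa"
  [5..6]=∅  "aa"
  [6..7]=∅  "aa"
  [7..8]=∅  "ab"
  [0..2]=∅  "bbb"
  [1..3]=∅  "bbb"
  [2..4]={A}  "bba"
  [3..5]={A,S}  "baa"
  [4..6]=∅  "aaa"
  [5..7]=∅  "aaa"
  [6..8]=∅  "aab"
  [0..3]=∅  "bbbb"
  [1..4]=∅  "bbba"
  [2..5]={A,S}  "bbaa"
  [3..6]={A,S}  "baaa"
  [4..7]=∅  "aaaa"
  [5..8]=∅  "aaab"
  [0..4]=∅  "bbbba"
  [1..5]={A}  "bbbaa"
  [2..6]={A,S}  "bbaaa"
  [3..7]={A,S}  "baaaa"
  [4..8]=∅  "aaaab"
  [0..5]=∅  "bbbbaa"
  [1..6]={A,S}  "bbbaaa"
  [2..7]={A,S}  "bbaaaa"
  [3..8]=∅  "baaaab"
  [0..6]={A}  "bbbbaaa"
  [1..7]={A,S}  "bbbaaaa"
  [2..8]=∅  "bbaaaab"
  [0..7]={A,S}  "bbbbaaaa"
  [1..8]=∅  "bbbaaaab"
  [0..8]=∅  "bbbbaaaab"

S ∉ T[0,8] ⇒ NO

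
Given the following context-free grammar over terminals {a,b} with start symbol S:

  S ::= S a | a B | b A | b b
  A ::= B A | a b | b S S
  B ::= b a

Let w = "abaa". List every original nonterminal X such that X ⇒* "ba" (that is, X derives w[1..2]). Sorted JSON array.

CNF form of G:
  S -> S T0 | T0 B | T1 A | T1 T1
  A -> B A | T0 T1 | T1 X2
  B -> T1 T0
  T0 -> a
  T1 -> b
  X2 -> S S

CYK table (by increasing span) — only the sub-triangle for w[1..2]:
  cell(1,1) b: {T1}  orig:{}
  cell(2,2) a: {T0}  orig:{}
  cell(1,2) ba: {B}

Original NTs in T[1,2] deriving "ba": ["B"]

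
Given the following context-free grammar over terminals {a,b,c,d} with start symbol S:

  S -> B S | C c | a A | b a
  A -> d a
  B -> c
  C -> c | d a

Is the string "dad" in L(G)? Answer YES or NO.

Convert to CNF:
  S -> B S | C T2 | T1 A | T3 T1
  A -> T0 T1
  B -> c
  C -> T0 T1 | c
  T0 -> d
  T1 -> a
  T2 -> c
  T3 -> b

Fill CYK table bottom-up:
  cell(0,0) d: {T0}  orig:{}
  cell(1,1) a: {T1}  orig:{}
  cell(2,2) d: {T0}  orig:{}
  cell(0,1) da: {A,C}
  cell(1,2) ad: ∅
  cell(0,2) dad: ∅

S ∉ T[0,2] ⇒ NO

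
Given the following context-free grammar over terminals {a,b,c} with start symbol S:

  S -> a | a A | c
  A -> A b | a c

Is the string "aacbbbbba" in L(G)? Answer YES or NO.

CNF form of G:
  S -> T1 A | a | c
  A -> A T0 | T1 T2
  T0 -> b
  T1 -> a
  T2 -> c

Fill CYK table bottom-up:
  T[0,0] 'a' = {S,T1}  orig:{S}
  T[1,1] 'a' = {S,T1}  orig:{S}
  T[2,2] 'c' = {S,T2}  orig:{S}
  T[3,3] 'b' = {T0}  orig:{}
  T[4,4] 'b' = {T0}  orig:{}
  T[5,5] 'b' = {T0}  orig:{}
  T[6,6] 'b' = {T0}  orig:{}
  T[7,7] 'b' = {T0}  orig:{}
  T[8,8] 'a' = {S,T1}  orig:{S}
  T[0,1] 'aa' = ∅
  T[1,2] 'ac' = {A}
  T[2,3] 'cb' = ∅
  T[3,4] 'bb' = ∅
  T[4,5] 'bb' = ∅
  T[5,6] 'bb' = ∅
  T[6,7] 'bb' = ∅
  T[7,8] 'ba' = ∅
  T[0,2] 'aac' = {S}
  T[1,3] 'acb' = {A}
  T[2,4] 'cbb' = ∅
  T[3,5] 'bbb' = ∅
  T[4,6] 'bbb' = ∅
  T[5,7] 'bbb' = ∅
  T[6,8] 'bba' = ∅
  T[0,3] 'aacb' = {S}
  T[1,4] 'acbb' = {A}
  T[2,5] 'cbbb' = ∅
  T[3,6] 'bbbb' = ∅
  T[4,7] 'bbbb' = ∅
  T[5,8] 'bbba' = ∅
  T[0,4] 'aacbb' = {S}
  T[1,5] 'acbbb' = {A}
  T[2,6] 'cbbbb' = ∅
  T[3,7] 'bbbbb' = ∅
  T[4,8] 'bbbba' = ∅
  T[0,5] 'aacbbb' = {S}
  T[1,6] 'acbbbb' = {A}
  T[2,7] 'cbbbbb' = ∅
  T[3,8] 'bbbbba' = ∅
  T[0,6] 'aacbbbb' = {S}
  T[1,7] 'acbbbbb' = {A}
  T[2,8] 'cbbbbba' = ∅
  T[0,7] 'aacbbbbb' = {S}
  T[1,8] 'acbbbbba' = ∅
  T[0,8] 'aacbbbbba' = ∅

S ∉ T[0,8] ⇒ NO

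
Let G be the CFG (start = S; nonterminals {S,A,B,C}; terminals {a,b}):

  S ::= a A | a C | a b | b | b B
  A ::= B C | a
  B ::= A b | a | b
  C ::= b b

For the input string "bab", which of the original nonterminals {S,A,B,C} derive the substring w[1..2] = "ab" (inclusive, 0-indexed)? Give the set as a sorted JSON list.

CNF form of G:
  S -> T0 B | T1 A | T1 C | T1 T0 | b
  A -> B C | a
  B -> A T0 | a | b
  C -> T0 T0
  T0 -> b
  T1 -> a

Fill CYK table bottom-up — only the sub-triangle for w[1..2]:
  cell(1,1) a: {A,B,T1}  orig:{A,B}
  cell(2,2) b: {B,S,T0}  orig:{B,S}
  cell(1,2) ab: {B,S}

Original NTs in T[1,2] deriving "ab": ["B", "S"]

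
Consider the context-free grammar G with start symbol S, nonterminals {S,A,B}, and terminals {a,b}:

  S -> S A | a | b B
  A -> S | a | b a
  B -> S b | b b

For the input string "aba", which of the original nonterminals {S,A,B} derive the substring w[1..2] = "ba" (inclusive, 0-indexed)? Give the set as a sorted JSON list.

CNF form of G:
  S -> S A | T0 B | a
  A -> S A | T0 B | T0 T1 | a
  B -> S T0 | T0 T0
  T0 -> b
  T1 -> a

CYK table (by increasing span), restricted to cells inside w[1..2]:
  T[1,1] 'b' = {T0}  orig:{}
  T[2,2] 'a' = {A,S,T1}  orig:{A,S}
  T[1,2] 'ba' = {A}

Original NTs in T[1,2] deriving "ba": ["A"]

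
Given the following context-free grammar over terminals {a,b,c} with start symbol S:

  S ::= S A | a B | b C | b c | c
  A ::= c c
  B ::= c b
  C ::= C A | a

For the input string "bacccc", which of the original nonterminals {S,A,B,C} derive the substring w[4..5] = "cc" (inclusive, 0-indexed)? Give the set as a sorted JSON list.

Convert to CNF:
  S -> S A | T1 C | T1 T0 | T2 B | c
  A -> T0 T0
  B -> T0 T1
  C -> C A | a
  T0 -> c
  T1 -> b
  T2 -> a

CYK fill, restricted to cells inside w[4..5]:
  cell(4,4) c: {S,T0}  orig:{S}
  cell(5,5) c: {S,T0}  orig:{S}
  cell(4,5) cc: {A}

Original NTs in T[4,5] deriving "cc": ["A"]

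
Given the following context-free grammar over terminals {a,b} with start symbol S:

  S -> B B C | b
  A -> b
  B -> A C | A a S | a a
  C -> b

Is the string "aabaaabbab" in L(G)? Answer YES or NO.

CNF form of G:
  S -> B X2 | b
  A -> b
  B -> A C | A X1 | T0 T0
  C -> b
  T0 -> a
  X1 -> T0 S
  X2 -> B C

CYK table (by increasing span):
  [0..0]={T0}  "a"  orig:{}
  [1..1]={T0}  "a"  orig:{}
  [2..2]={A,C,S}  "b"
  [3..3]={T0}  "a"  orig:{}
  [4..4]={T0}  "a"  orig:{}
  [5..5]={T0}  "a"  orig:{}
  [6..6]={A,C,S}  "b"
  [7..7]={A,C,S}  "b"
  [8..8]={T0}  "a"  orig:{}
  [9..9]={A,C,S}  "b"
  [0..1]={B}  "aa"
  [1..2]={X1}  "ab"  orig:{}
  [2..3]=∅  "ba"
  [3..4]={B}  "aa"
  [4..5]={B}  "aa"
  [5..6]={X1}  "ab"  orig:{}
  [6..7]={B}  "bb"
  [7..8]=∅  "ba"
  [8..9]={X1}  "ab"  orig:{}
  [0..2]={X2}  "aab"  orig:{}
  [1..3]=∅  "aba"
  [2..4]=∅  "baa"
  [3..5]=∅  "aaa"
  [4..6]={X2}  "aab"  orig:{}
  [5..7]=∅  "abb"
  [6..8]=∅  "bba"
  [7..9]={B}  "bab"
  [0..3]=∅  "aaba"
  [1..4]=∅  "abaa"
  [2..5]=∅  "baaa"
  [3..6]=∅  "aaab"
  [4..7]=∅  "aabb"
  [5..8]=∅  "abba"
  [6..9]=∅  "bbab"
  [0..4]=∅  "aabaa"
  [1..5]=∅  "abaaa"
  [2..6]=∅  "baaab"
  [3..7]=∅  "aaabb"
  [4..8]=∅  "aabba"
  [5..9]=∅  "abbab"
  [0..5]=∅  "aabaaa"
  [1..6]=∅  "abaaab"
  [2..7]=∅  "baaabb"
  [3..8]=∅  "aaabba"
  [4..9]=∅  "aabbab"
  [0..6]=∅  "aabaaab"
  [1..7]=∅  "abaaabb"
  [2..8]=∅  "baaabba"
  [3..9]=∅  "aaabbab"
  [0..7]=∅  "aabaaabb"
  [1..8]=∅  "abaaabba"
  [2..9]=∅  "baaabbab"
  [0..8]=∅  "aabaaabba"
  [1..9]=∅  "abaaabbab"
  [0..9]=∅  "aabaaabbab"

S ∉ T[0,9] ⇒ NO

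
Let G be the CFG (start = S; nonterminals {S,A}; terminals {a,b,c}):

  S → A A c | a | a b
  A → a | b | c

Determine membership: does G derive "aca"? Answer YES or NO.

CNF form of G:
  S -> A X3 | T1 T2 | a
  A -> a | b | c
  T0 -> c
  T1 -> a
  T2 -> b
  X3 -> A T0

CYK fill:
  cell(0,0) a: {A,S,T1}  orig:{A,S}
  cell(1,1) c: {A,T0}  orig:{A}
  cell(2,2) a: {A,S,T1}  orig:{A,S}
  cell(0,1) ac: {X3}  orig:{}
  cell(1,2) ca: ∅
  cell(0,2) aca: ∅

S ∉ T[0,2] ⇒ NO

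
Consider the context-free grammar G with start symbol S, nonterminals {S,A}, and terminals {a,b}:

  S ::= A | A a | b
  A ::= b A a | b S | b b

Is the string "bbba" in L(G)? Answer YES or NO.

CNF form of G:
  S -> A T1 | T0 S | T0 T0 | T0 X3 | b
  A -> T0 S | T0 T0 | T0 X2
  T0 -> b
  T1 -> a
  X2 -> A T1
  X3 -> A T1

CYK table (by increasing span):
  T[0,0] 'b' = {S,T0}  orig:{S}
  T[1,1] 'b' = {S,T0}  orig:{S}
  T[2,2] 'b' = {S,T0}  orig:{S}
  T[3,3] 'a' = {T1}  orig:{}
  T[0,1] 'bb' = {A,S}
  T[1,2] 'bb' = {A,S}
  T[2,3] 'ba' = ∅
  T[0,2] 'bbb' = {A,S}
  T[1,3] 'bba' = {S,X2,X3}  orig:{S}
  T[0,3] 'bbba' = {A,S,X2,X3}  orig:{A,S}

S ∈ T[0,3] ⇒ YES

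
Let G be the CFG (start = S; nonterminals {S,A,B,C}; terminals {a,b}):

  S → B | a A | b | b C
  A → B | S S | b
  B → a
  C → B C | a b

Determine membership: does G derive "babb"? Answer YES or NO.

Convert to CNF:
  S -> T0 A | T1 C | a | b
  A -> S S | a | b
  B -> a
  C -> B C | T0 T1
  T0 -> a
  T1 -> b

Fill CYK table bottom-up:
  [0..0]={A,S,T1}  "b"  orig:{A,S}
  [1..1]={A,B,S,T0}  "a"  orig:{A,B,S}
  [2..2]={A,S,T1}  "b"  orig:{A,S}
  [3..3]={A,S,T1}  "b"  orig:{A,S}
  [0..1]={A}  "ba"
  [1..2]={A,C,S}  "ab"
  [2..3]={A}  "bb"
  [0..2]={A,S}  "bab"
  [1..3]={A,S}  "abb"
  [0..3]={A}  "babb"

S ∉ T[0,3] ⇒ NO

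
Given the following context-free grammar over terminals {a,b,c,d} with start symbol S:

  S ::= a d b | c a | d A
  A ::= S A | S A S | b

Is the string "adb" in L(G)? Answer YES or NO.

Convert to CNF:
  S -> T0 X5 | T1 A | T3 T0
  A -> S A | S X4 | b
  T0 -> a
  T1 -> d
  T2 -> b
  T3 -> c
  X4 -> A S
  X5 -> T1 T2

Fill CYK table bottom-up:
  T[0,0] 'a' = {T0}  orig:{}
  T[1,1] 'd' = {T1}  orig:{}
  T[2,2] 'b' = {A,T2}  orig:{A}
  T[0,1] 'ad' = ∅
  T[1,2] 'db' = {S,X5}  orig:{S}
  T[0,2] 'adb' = {S}

S ∈ T[0,2] ⇒ YES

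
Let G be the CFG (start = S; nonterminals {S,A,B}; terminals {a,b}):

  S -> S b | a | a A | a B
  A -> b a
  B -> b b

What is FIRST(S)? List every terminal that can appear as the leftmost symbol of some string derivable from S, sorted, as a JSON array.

Compute FIRST by fixpoint:
pass 1:
  A via A→b a: +{b}
  B via B→b b: +{b}
  S via S→a: +{a}
  S: {a}  A: {b}  B: {b}
pass 2: (stable)
  S: {a}  A: {b}  B: {b}

FIRST(S) = ["a"]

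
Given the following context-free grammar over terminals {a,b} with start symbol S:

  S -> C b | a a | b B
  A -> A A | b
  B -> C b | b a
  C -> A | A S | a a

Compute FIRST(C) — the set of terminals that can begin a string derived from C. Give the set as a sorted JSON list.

FIRST sets, iterate to fixpoint:
pass 1:
  A via A→b: +{b}
  B via B→b a: +{b}
  C via C→A: +{b}
  C via C→a a: +{a}
  S via S→C b: +{a,b}
  FIRST[S]={a,b}  FIRST[A]={b}  FIRST[B]={b}  FIRST[C]={a,b}
pass 2:
  B via B→C b: +{a}
  FIRST[S]={a,b}  FIRST[A]={b}  FIRST[B]={a,b}  FIRST[C]={a,b}
pass 3: done
  FIRST[S]={a,b}  FIRST[A]={b}  FIRST[B]={a,b}  FIRST[C]={a,b}

FIRST(C) = ["a", "b"]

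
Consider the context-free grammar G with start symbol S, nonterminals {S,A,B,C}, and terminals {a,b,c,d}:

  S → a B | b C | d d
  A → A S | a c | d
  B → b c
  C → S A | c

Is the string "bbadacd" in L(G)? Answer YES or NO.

CNF form of G:
  S -> T0 B | T2 C | T3 T3
  A -> A S | T0 T1 | d
  B -> T2 T1
  C -> S A | c
  T0 -> a
  T1 -> c
  T2 -> b
  T3 -> d

CYK table (by increasing span):
  T[0,0] 'b' = {T2}  orig:{}
  T[1,1] 'b' = {T2}  orig:{}
  T[2,2] 'a' = {T0}  orig:{}
  T[3,3] 'd' = {A,T3}  orig:{A}
  T[4,4] 'a' = {T0}  orig:{}
  T[5,5] 'c' = {C,T1}  orig:{C}
  T[6,6] 'd' = {A,T3}  orig:{A}
  T[0,1] 'bb' = ∅
  T[1,2] 'ba' = ∅
  T[2,3] 'ad' = ∅
  T[3,4] 'da' = ∅
  T[4,5] 'ac' = {A}
  T[5,6] 'cd' = ∅
  T[0,2] 'bba' = ∅
  T[1,3] 'bad' = ∅
  T[2,4] 'ada' = ∅
  T[3,5] 'dac' = ∅
  T[4,6] 'acd' = ∅
  T[0,3] 'bbad' = ∅
  T[1,4] 'bada' = ∅
  T[2,5] 'adac' = ∅
  T[3,6] 'dacd' = ∅
  T[0,4] 'bbada' = ∅
  T[1,5] 'badac' = ∅
  T[2,6] 'adacd' = ∅
  T[0,5] 'bbadac' = ∅
  T[1,6] 'badacd' = ∅
  T[0,6] 'bbadacd' = ∅

S ∉ T[0,6] ⇒ NO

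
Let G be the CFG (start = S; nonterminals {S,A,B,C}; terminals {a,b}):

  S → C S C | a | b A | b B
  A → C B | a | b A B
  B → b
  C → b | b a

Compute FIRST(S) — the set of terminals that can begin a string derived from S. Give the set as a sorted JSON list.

Compute FIRST by fixpoint:
pass 1:
  A via A→a: +{a}
  A via A→b A B: +{b}
  B via B→b: +{b}
  C via C→b: +{b}
  S via S→C S C: +{b}
  S via S→a: +{a}
  S: {a,b}  A: {a,b}  B: {b}  C: {b}
pass 2: done
  S: {a,b}  A: {a,b}  B: {b}  C: {b}

FIRST(S) = ["a", "b"]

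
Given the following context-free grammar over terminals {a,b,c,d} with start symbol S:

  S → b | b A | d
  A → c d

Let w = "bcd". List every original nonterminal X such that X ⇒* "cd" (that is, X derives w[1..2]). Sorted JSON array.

Convert to CNF:
  S -> T2 A | b | d
  A -> T0 T1
  T0 -> c
  T1 -> d
  T2 -> b

CYK table (by increasing span), restricted to cells inside w[1..2]:
  T[1,1] 'c' = {T0}  orig:{}
  T[2,2] 'd' = {S,T1}  orig:{S}
  T[1,2] 'cd' = {A}

Original NTs in T[1,2] deriving "cd": ["A"]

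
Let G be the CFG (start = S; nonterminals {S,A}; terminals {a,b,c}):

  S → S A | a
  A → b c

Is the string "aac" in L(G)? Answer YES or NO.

CNF form of G:
  S -> S A | a
  A -> T0 T1
  T0 -> b
  T1 -> c

CYK table (by increasing span):
  cell(0,0) a: {S}
  cell(1,1) a: {S}
  cell(2,2) c: {T1}  orig:{}
  cell(0,1) aa: ∅
  cell(1,2) ac: ∅
  cell(0,2) aac: ∅

S ∉ T[0,2] ⇒ NO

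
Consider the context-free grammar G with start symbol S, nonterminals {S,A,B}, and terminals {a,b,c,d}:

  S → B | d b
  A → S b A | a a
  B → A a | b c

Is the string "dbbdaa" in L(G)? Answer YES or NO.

Convert to CNF:
  S -> A T1 | T0 T2 | T3 T0
  A -> S X4 | T1 T1
  B -> A T1 | T0 T2
  T0 -> b
  T1 -> a
  T2 -> c
  T3 -> d
  X4 -> T0 A

CYK table (by increasing span):
  T[0,0] 'd' = {T3}  orig:{}
  T[1,1] 'b' = {T0}  orig:{}
  T[2,2] 'b' = {T0}  orig:{}
  T[3,3] 'd' = {T3}  orig:{}
  T[4,4] 'a' = {T1}  orig:{}
  T[5,5] 'a' = {T1}  orig:{}
  T[0,1] 'db' = {S}
  T[1,2] 'bb' = ∅
  T[2,3] 'bd' = ∅
  T[3,4] 'da' = ∅
  T[4,5] 'aa' = {A}
  T[0,2] 'dbb' = ∅
  T[1,3] 'bbd' = ∅
  T[2,4] 'bda' = ∅
  T[3,5] 'daa' = ∅
  T[0,3] 'dbbd' = ∅
  T[1,4] 'bbda' = ∅
  T[2,5] 'bdaa' = ∅
  T[0,4] 'dbbda' = ∅
  T[1,5] 'bbdaa' = ∅
  T[0,5] 'dbbdaa' = ∅

S ∉ T[0,5] ⇒ NO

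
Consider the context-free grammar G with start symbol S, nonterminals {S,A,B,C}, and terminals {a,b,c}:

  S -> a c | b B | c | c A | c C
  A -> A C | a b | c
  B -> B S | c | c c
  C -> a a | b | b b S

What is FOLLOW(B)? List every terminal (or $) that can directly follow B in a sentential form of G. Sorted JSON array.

FIRST sets, iterate to fixpoint:
iter 1:
  A via A→a b: +{a}
  A via A→c: +{c}
  B via B→c: +{c}
  C via C→a a: +{a}
  C via C→b: +{b}
  S via S→a c: +{a}
  S via S→b B: +{b}
  S via S→c: +{c}
  FIRST(S)={a,b,c}  FIRST(A)={a,c}  FIRST(B)={c}  FIRST(C)={a,b}
iter 2: (stable)
  FIRST(S)={a,b,c}  FIRST(A)={a,c}  FIRST(B)={c}  FIRST(C)={a,b}

FOLLOW sets:
FOLLOW(S) := {$}
round 1:
  A→A C: FOLLOW(A) ⊇ FIRST(C) = {a,b}; new: +{a,b}
  A→A C: FOLLOW(C) ⊇ FOLLOW(A) ⊇ {a,b}; new: +{a,b}
  B→B S: FOLLOW(B) ⊇ FIRST(S) = {a,b,c}; new: +{a,b,c}
  B→B S: FOLLOW(S) ⊇ FOLLOW(B) ⊇ {a,b,c}; new: +{a,b,c}
  S→b B: FOLLOW(B) ⊇ FOLLOW(S) ⊇ {$,a,b,c}; new: +{$}
  S→c A: FOLLOW(A) ⊇ FOLLOW(S) ⊇ {$,a,b,c}; new: +{$,c}
  S→c C: FOLLOW(C) ⊇ FOLLOW(S) ⊇ {$,a,b,c}; new: +{$,c}
  S: {$,a,b,c}  A: {$,a,b,c}  B: {$,a,b,c}  C: {$,a,b,c}
round 2: (no change)
  S: {$,a,b,c}  A: {$,a,b,c}  B: {$,a,b,c}  C: {$,a,b,c}

FOLLOW(B) = ["$", "a", "b", "c"]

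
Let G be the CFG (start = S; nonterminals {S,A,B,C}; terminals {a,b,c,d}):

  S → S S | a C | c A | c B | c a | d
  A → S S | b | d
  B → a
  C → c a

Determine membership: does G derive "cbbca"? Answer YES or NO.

Convert to CNF:
  S -> S S | T0 A | T0 B | T0 T1 | T1 C | d
  A -> S S | b | d
  B -> a
  C -> T0 T1
  T0 -> c
  T1 -> a

Fill CYK table bottom-up:
  cell(0,0) c: {T0}  orig:{}
  cell(1,1) b: {A}
  cell(2,2) b: {A}
  cell(3,3) c: {T0}  orig:{}
  cell(4,4) a: {B,T1}  orig:{B}
  cell(0,1) cb: {S}
  cell(1,2) bb: ∅
  cell(2,3) bc: ∅
  cell(3,4) ca: {C,S}
  cell(0,2) cbb: ∅
  cell(1,3) bbc: ∅
  cell(2,4) bca: ∅
  cell(0,3) cbbc: ∅
  cell(1,4) bbca: ∅
  cell(0,4) cbbca: ∅

S ∉ T[0,4] ⇒ NO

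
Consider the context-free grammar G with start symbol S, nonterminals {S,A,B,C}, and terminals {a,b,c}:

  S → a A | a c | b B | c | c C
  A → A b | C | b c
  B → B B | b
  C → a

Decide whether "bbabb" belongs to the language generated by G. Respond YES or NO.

Convert to CNF:
  S -> T0 B | T1 C | T2 A | T2 T1 | c
  A -> A T0 | T0 T1 | a
  B -> B B | b
  C -> a
  T0 -> b
  T1 -> c
  T2 -> a

CYK table (by increasing span):
  cell(0,0) b: {B,T0}  orig:{B}
  cell(1,1) b: {B,T0}  orig:{B}
  cell(2,2) a: {A,C,T2}  orig:{A,C}
  cell(3,3) b: {B,T0}  orig:{B}
  cell(4,4) b: {B,T0}  orig:{B}
  cell(0,1) bb: {B,S}
  cell(1,2) ba: ∅
  cell(2,3) ab: {A}
  cell(3,4) bb: {B,S}
  cell(0,2) bba: ∅
  cell(1,3) bab: ∅
  cell(2,4) abb: {A}
  cell(0,3) bbab: ∅
  cell(1,4) babb: ∅
  cell(0,4) bbabb: ∅

S ∉ T[0,4] ⇒ NO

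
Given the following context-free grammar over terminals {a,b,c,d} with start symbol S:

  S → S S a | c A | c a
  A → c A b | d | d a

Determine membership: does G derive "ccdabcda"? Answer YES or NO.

CNF form of G:
  S -> S X5 | T0 A | T0 T3
  A -> T0 X4 | T2 T3 | d
  T0 -> c
  T1 -> b
  T2 -> d
  T3 -> a
  X4 -> A T1
  X5 -> S T3

CYK table (by increasing span):
  T[0,0] 'c' = {T0}  orig:{}
  T[1,1] 'c' = {T0}  orig:{}
  T[2,2] 'd' = {A,T2}  orig:{A}
  T[3,3] 'a' = {T3}  orig:{}
  T[4,4] 'b' = {T1}  orig:{}
  T[5,5] 'c' = {T0}  orig:{}
  T[6,6] 'd' = {A,T2}  orig:{A}
  T[7,7] 'a' = {T3}  orig:{}
  T[0,1] 'cc' = ∅
  T[1,2] 'cd' = {S}
  T[2,3] 'da' = {A}
  T[3,4] 'ab' = ∅
  T[4,5] 'bc' = ∅
  T[5,6] 'cd' = {S}
  T[6,7] 'da' = {A}
  T[0,2] 'ccd' = ∅
  T[1,3] 'cda' = {S,X5}  orig:{S}
  T[2,4] 'dab' = {X4}  orig:{}
  T[3,5] 'abc' = ∅
  T[4,6] 'bcd' = ∅
  T[5,7] 'cda' = {S,X5}  orig:{S}
  T[0,3] 'ccda' = ∅
  T[1,4] 'cdab' = {A}
  T[2,5] 'dabc' = ∅
  T[3,6] 'abcd' = ∅
  T[4,7] 'bcda' = ∅
  T[0,4] 'ccdab' = {S}
  T[1,5] 'cdabc' = ∅
  T[2,6] 'dabcd' = ∅
  T[3,7] 'abcda' = ∅
  T[0,5] 'ccdabc' = ∅
  T[1,6] 'cdabcd' = ∅
  T[2,7] 'dabcda' = ∅
  T[0,6] 'ccdabcd' = ∅
  T[1,7] 'cdabcda' = ∅
  T[0,7] 'ccdabcda' = {S}

S ∈ T[0,7] ⇒ YES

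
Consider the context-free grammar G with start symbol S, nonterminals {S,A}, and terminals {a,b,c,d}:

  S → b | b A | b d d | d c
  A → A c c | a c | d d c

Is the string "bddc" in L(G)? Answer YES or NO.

CNF form of G:
  S -> T2 T0 | T3 A | T3 X6 | b
  A -> A X4 | T1 T0 | T2 X5
  T0 -> c
  T1 -> a
  T2 -> d
  T3 -> b
  X4 -> T0 T0
  X5 -> T2 T0
  X6 -> T2 T2

CYK fill:
  cell(0,0) b: {S,T3}  orig:{S}
  cell(1,1) d: {T2}  orig:{}
  cell(2,2) d: {T2}  orig:{}
  cell(3,3) c: {T0}  orig:{}
  cell(0,1) bd: ∅
  cell(1,2) dd: {X6}  orig:{}
  cell(2,3) dc: {S,X5}  orig:{S}
  cell(0,2) bdd: {S}
  cell(1,3) ddc: {A}
  cell(0,3) bddc: {S}

S ∈ T[0,3] ⇒ YES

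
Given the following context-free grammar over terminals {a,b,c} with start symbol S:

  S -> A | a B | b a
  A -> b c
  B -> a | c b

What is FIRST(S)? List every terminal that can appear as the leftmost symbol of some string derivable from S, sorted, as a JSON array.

Compute FIRST by fixpoint:
round 1:
  A via A→b c: +{b}
  B via B→a: +{a}
  B via B→c b: +{c}
  S via S→A: +{b}
  S via S→a B: +{a}
  S: {a,b}  A: {b}  B: {a,c}
round 2: done
  S: {a,b}  A: {b}  B: {a,c}

FIRST(S) = ["a", "b"]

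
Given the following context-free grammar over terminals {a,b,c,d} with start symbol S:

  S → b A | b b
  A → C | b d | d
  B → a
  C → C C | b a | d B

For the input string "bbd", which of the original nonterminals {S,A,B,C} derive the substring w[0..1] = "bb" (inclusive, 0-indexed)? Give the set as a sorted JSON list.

CNF form of G:
  S -> T0 A | T0 T0
  A -> C C | T0 T1 | T0 T2 | T2 B | d
  B -> a
  C -> C C | T0 T1 | T2 B
  T0 -> b
  T1 -> a
  T2 -> d

CYK fill (cells [i..j] with 0 ≤ i ≤ j ≤ 1 only):
  T[0,0] 'b' = {T0}  orig:{}
  T[1,1] 'b' = {T0}  orig:{}
  T[0,1] 'bb' = {S}

Original NTs in T[0,1] deriving "bb": ["S"]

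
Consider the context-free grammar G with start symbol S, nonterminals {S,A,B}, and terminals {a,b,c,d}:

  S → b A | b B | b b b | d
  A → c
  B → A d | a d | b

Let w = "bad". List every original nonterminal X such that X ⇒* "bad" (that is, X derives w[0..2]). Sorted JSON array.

Convert to CNF:
  S -> T2 A | T2 B | T2 X3 | d
  A -> c
  B -> A T0 | T1 T0 | b
  T0 -> d
  T1 -> a
  T2 -> b
  X3 -> T2 T2

CYK table (by increasing span) — only the sub-triangle for w[0..2]:
  cell(0,0) b: {B,T2}  orig:{B}
  cell(1,1) a: {T1}  orig:{}
  cell(2,2) d: {S,T0}  orig:{S}
  cell(0,1) ba: ∅
  cell(1,2) ad: {B}
  cell(0,2) bad: {S}

Original NTs in T[0,2] deriving "bad": ["S"]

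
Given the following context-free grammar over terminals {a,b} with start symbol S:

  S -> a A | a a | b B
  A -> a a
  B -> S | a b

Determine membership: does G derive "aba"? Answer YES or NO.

CNF form of G:
  S -> T0 A | T0 T0 | T1 B
  A -> T0 T0
  B -> T0 A | T0 T0 | T0 T1 | T1 B
  T0 -> a
  T1 -> b

CYK fill:
  T[0,0] 'a' = {T0}  orig:{}
  T[1,1] 'b' = {T1}  orig:{}
  T[2,2] 'a' = {T0}  orig:{}
  T[0,1] 'ab' = {B}
  T[1,2] 'ba' = ∅
  T[0,2] 'aba' = ∅

S ∉ T[0,2] ⇒ NO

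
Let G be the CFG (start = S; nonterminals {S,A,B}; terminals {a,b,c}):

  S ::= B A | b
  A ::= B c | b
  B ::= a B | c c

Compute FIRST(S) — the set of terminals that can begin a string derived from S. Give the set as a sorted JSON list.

FIRST sets, iterate to fixpoint:
pass 1:
  A via A→b: +{b}
  B via B→a B: +{a}
  B via B→c c: +{c}
  S via S→B A: +{a,c}
  S via S→b: +{b}
  FIRST[S]={a,b,c}  FIRST[A]={b}  FIRST[B]={a,c}
pass 2:
  A via A→B c: +{a,c}
  FIRST[S]={a,b,c}  FIRST[A]={a,b,c}  FIRST[B]={a,c}
pass 3: (stable)
  FIRST[S]={a,b,c}  FIRST[A]={a,b,c}  FIRST[B]={a,c}

FIRST(S) = ["a", "b", "c"]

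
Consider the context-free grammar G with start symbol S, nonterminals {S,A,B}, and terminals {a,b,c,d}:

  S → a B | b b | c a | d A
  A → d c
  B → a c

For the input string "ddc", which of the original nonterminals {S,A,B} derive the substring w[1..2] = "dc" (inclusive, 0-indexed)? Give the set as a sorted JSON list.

Convert to CNF:
  S -> T0 A | T1 T2 | T2 B | T3 T3
  A -> T0 T1
  B -> T2 T1
  T0 -> d
  T1 -> c
  T2 -> a
  T3 -> b

Fill CYK table bottom-up (cells [i..j] with 1 ≤ i ≤ j ≤ 2 only):
  [1..1]={T0}  "d"  orig:{}
  [2..2]={T1}  "c"  orig:{}
  [1..2]={A}  "dc"

Original NTs in T[1,2] deriving "dc": ["A"]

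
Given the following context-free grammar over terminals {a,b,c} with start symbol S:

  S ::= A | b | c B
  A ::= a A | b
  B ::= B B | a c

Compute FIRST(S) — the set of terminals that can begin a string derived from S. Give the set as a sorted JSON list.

Compute FIRST by fixpoint:
iter 1:
  A via A→a A: +{a}
  A via A→b: +{b}
  B via B→a c: +{a}
  S via S→A: +{a,b}
  S via S→c B: +{c}
  FIRST(S)={a,b,c}  FIRST(A)={a,b}  FIRST(B)={a}
iter 2: (no change)
  FIRST(S)={a,b,c}  FIRST(A)={a,b}  FIRST(B)={a}

FIRST(S) = ["a", "b", "c"]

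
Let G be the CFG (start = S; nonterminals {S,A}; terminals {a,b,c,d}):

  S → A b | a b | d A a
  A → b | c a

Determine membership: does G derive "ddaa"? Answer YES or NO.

Convert to CNF:
  S -> A T2 | T1 T2 | T3 X4
  A -> T0 T1 | b
  T0 -> c
  T1 -> a
  T2 -> b
  T3 -> d
  X4 -> A T1

Fill CYK table bottom-up:
  cell(0,0) d: {T3}  orig:{}
  cell(1,1) d: {T3}  orig:{}
  cell(2,2) a: {T1}  orig:{}
  cell(3,3) a: {T1}  orig:{}
  cell(0,1) dd: ∅
  cell(1,2) da: ∅
  cell(2,3) aa: ∅
  cell(0,2) dda: ∅
  cell(1,3) daa: ∅
  cell(0,3) ddaa: ∅

S ∉ T[0,3] ⇒ NO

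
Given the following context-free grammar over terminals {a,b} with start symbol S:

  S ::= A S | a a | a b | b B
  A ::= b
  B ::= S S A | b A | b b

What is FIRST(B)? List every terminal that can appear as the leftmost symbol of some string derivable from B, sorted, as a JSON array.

FIRST sets, iterate to fixpoint:
iter 1:
  A via A→b: +{b}
  B via B→b A: +{b}
  S via S→A S: +{b}
  S via S→a a: +{a}
  S: {a,b}  A: {b}  B: {b}
iter 2:
  B via B→S S A: +{a}
  S: {a,b}  A: {b}  B: {a,b}
iter 3: (stable)
  S: {a,b}  A: {b}  B: {a,b}

FIRST(B) = ["a", "b"]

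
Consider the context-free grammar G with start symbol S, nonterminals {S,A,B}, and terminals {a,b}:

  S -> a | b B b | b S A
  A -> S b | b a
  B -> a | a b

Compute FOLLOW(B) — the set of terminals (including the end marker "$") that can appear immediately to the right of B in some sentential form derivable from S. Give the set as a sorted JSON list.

FIRST sets, iterate to fixpoint:
round 1:
  A via A→b a: +{b}
  B via B→a: +{a}
  S via S→a: +{a}
  S via S→b B b: +{b}
  FIRST(S)={a,b}  FIRST(A)={b}  FIRST(B)={a}
round 2:
  A via A→S b: +{a}
  FIRST(S)={a,b}  FIRST(A)={a,b}  FIRST(B)={a}
round 3: done
  FIRST(S)={a,b}  FIRST(A)={a,b}  FIRST(B)={a}

FOLLOW iteration:
initialize: $ ∈ FOLLOW(S)
pass 1:
  A→S b: FOLLOW(S) ⊇ FIRST(b) = {b}; new: +{b}
  S→b B b: FOLLOW(B) ⊇ FIRST(b) = {b}; new: +{b}
  S→b S A: FOLLOW(S) ⊇ FIRST(A) = {a,b}; new: +{a}
  S→b S A: FOLLOW(A) ⊇ FOLLOW(S) ⊇ {$,a,b}; new: +{$,a,b}
  FOLLOW[S]={$,a,b}  FOLLOW[A]={$,a,b}  FOLLOW[B]={b}
pass 2: done
  FOLLOW[S]={$,a,b}  FOLLOW[A]={$,a,b}  FOLLOW[B]={b}

FOLLOW(B) = ["b"]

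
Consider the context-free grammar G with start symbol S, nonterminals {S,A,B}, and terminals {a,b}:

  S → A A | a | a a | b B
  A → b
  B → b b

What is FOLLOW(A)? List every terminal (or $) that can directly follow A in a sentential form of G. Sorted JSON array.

FIRST iteration:
[1]
  A via A→b: +{b}
  B via B→b b: +{b}
  S via S→A A: +{b}
  S via S→a: +{a}
  FIRST(S)={a,b}  FIRST(A)={b}  FIRST(B)={b}
[2] (stable)
  FIRST(S)={a,b}  FIRST(A)={b}  FIRST(B)={b}

FOLLOW iteration:
initialize: $ ∈ FOLLOW(S)
[1]
  S→A A: FOLLOW(A) ⊇ FIRST(A) = {b}; new: +{b}
  S→A A: FOLLOW(A) ⊇ FOLLOW(S) ⊇ {$}; new: +{$}
  S→b B: FOLLOW(B) ⊇ FOLLOW(S) ⊇ {$}; new: +{$}
  FOLLOW[S]={$}  FOLLOW[A]={$,b}  FOLLOW[B]={$}
[2] (no change)
  FOLLOW[S]={$}  FOLLOW[A]={$,b}  FOLLOW[B]={$}

FOLLOW(A) = ["$", "b"]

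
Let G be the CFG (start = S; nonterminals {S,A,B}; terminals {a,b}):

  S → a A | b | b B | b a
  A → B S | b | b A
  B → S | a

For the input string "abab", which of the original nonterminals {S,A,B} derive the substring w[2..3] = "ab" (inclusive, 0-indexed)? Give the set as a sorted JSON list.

Convert to CNF:
  S -> T0 B | T0 T1 | T1 A | b
  A -> B S | T0 A | b
  B -> T0 B | T0 T1 | T1 A | a | b
  T0 -> b
  T1 -> a

Fill CYK table bottom-up (cells [i..j] with 2 ≤ i ≤ j ≤ 3 only):
  T[2,2] 'a' = {B,T1}  orig:{B}
  T[3,3] 'b' = {A,B,S,T0}  orig:{A,B,S}
  T[2,3] 'ab' = {A,B,S}

Original NTs in T[2,3] deriving "ab": ["A", "B", "S"]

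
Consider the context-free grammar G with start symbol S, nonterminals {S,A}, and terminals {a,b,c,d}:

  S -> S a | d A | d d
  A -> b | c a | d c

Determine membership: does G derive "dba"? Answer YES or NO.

CNF form of G:
  S -> S T1 | T2 A | T2 T2
  A -> T0 T1 | T2 T0 | b
  T0 -> c
  T1 -> a
  T2 -> d

CYK table (by increasing span):
  cell(0,0) d: {T2}  orig:{}
  cell(1,1) b: {A}
  cell(2,2) a: {T1}  orig:{}
  cell(0,1) db: {S}
  cell(1,2) ba: ∅
  cell(0,2) dba: {S}

S ∈ T[0,2] ⇒ YES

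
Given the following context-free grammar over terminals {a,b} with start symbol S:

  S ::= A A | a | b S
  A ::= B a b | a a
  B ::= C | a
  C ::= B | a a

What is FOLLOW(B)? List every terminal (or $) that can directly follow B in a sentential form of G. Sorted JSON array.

FIRST sets, iterate to fixpoint:
round 1:
  A via A→a a: +{a}
  B via B→a: +{a}
  C via C→B: +{a}
  S via S→A A: +{a}
  S via S→b S: +{b}
  FIRST(S)={a,b}  FIRST(A)={a}  FIRST(B)={a}  FIRST(C)={a}
round 2: (no change)
  FIRST(S)={a,b}  FIRST(A)={a}  FIRST(B)={a}  FIRST(C)={a}

FOLLOW iteration:
FOLLOW(S) := {$}
[1]
  A→B a b: FOLLOW(B) ⊇ FIRST(a) = {a}; new: +{a}
  B→C: FOLLOW(C) ⊇ FOLLOW(B) ⊇ {a}; new: +{a}
  S→A A: FOLLOW(A) ⊇ FIRST(A) = {a}; new: +{a}
  S→A A: FOLLOW(A) ⊇ FOLLOW(S) ⊇ {$}; new: +{$}
  FOLLOW[S]={$}  FOLLOW[A]={$,a}  FOLLOW[B]={a}  FOLLOW[C]={a}
[2] (no change)
  FOLLOW[S]={$}  FOLLOW[A]={$,a}  FOLLOW[B]={a}  FOLLOW[C]={a}

FOLLOW(B) = ["a"]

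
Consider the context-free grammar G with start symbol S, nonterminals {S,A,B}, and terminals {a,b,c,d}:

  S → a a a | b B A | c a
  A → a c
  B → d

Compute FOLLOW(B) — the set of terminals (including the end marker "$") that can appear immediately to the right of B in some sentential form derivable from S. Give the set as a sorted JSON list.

FIRST iteration:
pass 1:
  A via A→a c: +{a}
  B via B→d: +{d}
  S via S→a a a: +{a}
  S via S→b B A: +{b}
  S via S→c a: +{c}
  FIRST(S)={a,b,c}  FIRST(A)={a}  FIRST(B)={d}
pass 2: (no change)
  FIRST(S)={a,b,c}  FIRST(A)={a}  FIRST(B)={d}

Compute FOLLOW by fixpoint:
seed FOLLOW(S) with $
iter 1:
  S→b B A: FOLLOW(B) ⊇ FIRST(A) = {a}; new: +{a}
  S→b B A: FOLLOW(A) ⊇ FOLLOW(S) ⊇ {$}; new: +{$}
  FOLLOW(S)={$}  FOLLOW(A)={$}  FOLLOW(B)={a}
iter 2: (no change)
  FOLLOW(S)={$}  FOLLOW(A)={$}  FOLLOW(B)={a}

FOLLOW(B) = ["a"]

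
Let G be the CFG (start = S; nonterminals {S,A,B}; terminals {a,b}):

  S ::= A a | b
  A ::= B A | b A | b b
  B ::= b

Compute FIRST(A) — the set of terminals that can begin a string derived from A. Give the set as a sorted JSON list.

FIRST iteration:
round 1:
  A via A→b A: +{b}
  B via B→b: +{b}
  S via S→A a: +{b}
  FIRST[S]={b}  FIRST[A]={b}  FIRST[B]={b}
round 2: (stable)
  FIRST[S]={b}  FIRST[A]={b}  FIRST[B]={b}

FIRST(A) = ["b"]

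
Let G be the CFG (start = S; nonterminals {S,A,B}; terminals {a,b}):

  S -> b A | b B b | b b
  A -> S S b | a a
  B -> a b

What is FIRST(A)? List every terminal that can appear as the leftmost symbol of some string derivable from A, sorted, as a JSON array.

FIRST iteration:
round 1:
  A via A→a a: +{a}
  B via B→a b: +{a}
  S via S→b A: +{b}
  S: {b}  A: {a}  B: {a}
round 2:
  A via A→S S b: +{b}
  S: {b}  A: {a,b}  B: {a}
round 3: done
  S: {b}  A: {a,b}  B: {a}

FIRST(A) = ["a", "b"]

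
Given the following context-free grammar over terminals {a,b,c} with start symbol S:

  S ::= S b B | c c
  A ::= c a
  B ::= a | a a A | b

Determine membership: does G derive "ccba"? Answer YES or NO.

CNF form of G:
  S -> S X4 | T0 T0
  A -> T0 T1
  B -> T1 X3 | a | b
  T0 -> c
  T1 -> a
  T2 -> b
  X3 -> T1 A
  X4 -> T2 B

CYK table (by increasing span):
  [0..0]={T0}  "c"  orig:{}
  [1..1]={T0}  "c"  orig:{}
  [2..2]={B,T2}  "b"  orig:{B}
  [3..3]={B,T1}  "a"  orig:{B}
  [0..1]={S}  "cc"
  [1..2]=∅  "cb"
  [2..3]={X4}  "ba"  orig:{}
  [0..2]=∅  "ccb"
  [1..3]=∅  "cba"
  [0..3]={S}  "ccba"

S ∈ T[0,3] ⇒ YES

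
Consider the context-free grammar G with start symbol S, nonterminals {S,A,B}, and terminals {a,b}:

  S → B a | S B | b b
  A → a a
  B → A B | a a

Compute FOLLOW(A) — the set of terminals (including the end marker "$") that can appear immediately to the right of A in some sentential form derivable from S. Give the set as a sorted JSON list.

Compute FIRST by fixpoint:
round 1:
  A via A→a a: +{a}
  B via B→A B: +{a}
  S via S→B a: +{a}
  S via S→b b: +{b}
  FIRST[S]={a,b}  FIRST[A]={a}  FIRST[B]={a}
round 2: done
  FIRST[S]={a,b}  FIRST[A]={a}  FIRST[B]={a}

FOLLOW iteration:
FOLLOW(S) := {$}
iter 1:
  B→A B: FOLLOW(A) ⊇ FIRST(B) = {a}; new: +{a}
  S→B a: FOLLOW(B) ⊇ FIRST(a) = {a}; new: +{a}
  S→S B: FOLLOW(S) ⊇ FIRST(B) = {a}; new: +{a}
  S→S B: FOLLOW(B) ⊇ FOLLOW(S) ⊇ {$,a}; new: +{$}
  FOLLOW(S)={$,a}  FOLLOW(A)={a}  FOLLOW(B)={$,a}
iter 2: — fixpoint
  FOLLOW(S)={$,a}  FOLLOW(A)={a}  FOLLOW(B)={$,a}

FOLLOW(A) = ["a"]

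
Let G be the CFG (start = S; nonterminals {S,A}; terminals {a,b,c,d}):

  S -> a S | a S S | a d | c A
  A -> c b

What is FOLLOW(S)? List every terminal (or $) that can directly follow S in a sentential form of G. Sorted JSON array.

FIRST iteration:
iter 1:
  A via A→c b: +{c}
  S via S→a S: +{a}
  S via S→c A: +{c}
  S: {a,c}  A: {c}
iter 2: (no change)
  S: {a,c}  A: {c}

FOLLOW sets:
initialize: $ ∈ FOLLOW(S)
pass 1:
  S→a S S: FOLLOW(S) ⊇ FIRST(S) = {a,c}; new: +{a,c}
  S→c A: FOLLOW(A) ⊇ FOLLOW(S) ⊇ {$,a,c}; new: +{$,a,c}
  FOLLOW(S)={$,a,c}  FOLLOW(A)={$,a,c}
pass 2: (stable)
  FOLLOW(S)={$,a,c}  FOLLOW(A)={$,a,c}

FOLLOW(S) = ["$", "a", "c"]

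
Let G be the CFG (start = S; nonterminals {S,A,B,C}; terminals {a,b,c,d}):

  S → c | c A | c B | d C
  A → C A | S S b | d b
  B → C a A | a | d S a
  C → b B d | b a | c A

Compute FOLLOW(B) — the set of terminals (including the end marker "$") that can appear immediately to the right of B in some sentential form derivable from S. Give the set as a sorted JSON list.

Compute FIRST by fixpoint:
iter 1:
  A via A→d b: +{d}
  B via B→a: +{a}
  B via B→d S a: +{d}
  C via C→b B d: +{b}
  C via C→c A: +{c}
  S via S→c: +{c}
  S via S→d C: +{d}
  FIRST[S]={c,d}  FIRST[A]={d}  FIRST[B]={a,d}  FIRST[C]={b,c}
iter 2:
  A via A→C A: +{b,c}
  B via B→C a A: +{b,c}
  FIRST[S]={c,d}  FIRST[A]={b,c,d}  FIRST[B]={a,b,c,d}  FIRST[C]={b,c}
iter 3: — fixpoint
  FIRST[S]={c,d}  FIRST[A]={b,c,d}  FIRST[B]={a,b,c,d}  FIRST[C]={b,c}

FOLLOW sets:
initialize: $ ∈ FOLLOW(S)
[1]
  A→C A: FOLLOW(C) ⊇ FIRST(A) = {b,c,d}; new: +{b,c,d}
  A→S S b: FOLLOW(S) ⊇ FIRST(S) = {c,d}; new: +{c,d}
  A→S S b: FOLLOW(S) ⊇ FIRST(b) = {b}; new: +{b}
  B→C a A: FOLLOW(C) ⊇ FIRST(a) = {a}; new: +{a}
  B→d S a: FOLLOW(S) ⊇ FIRST(a) = {a}; new: +{a}
  C→b B d: FOLLOW(B) ⊇ FIRST(d) = {d}; new: +{d}
  C→c A: FOLLOW(A) ⊇ FOLLOW(C) ⊇ {a,b,c,d}; new: +{a,b,c,d}
  S→c A: FOLLOW(A) ⊇ FOLLOW(S) ⊇ {$,a,b,c,d}; new: +{$}
  S→c B: FOLLOW(B) ⊇ FOLLOW(S) ⊇ {$,a,b,c,d}; new: +{$,a,b,c}
  S→d C: FOLLOW(C) ⊇ FOLLOW(S) ⊇ {$,a,b,c,d}; new: +{$}
  S: {$,a,b,c,d}  A: {$,a,b,c,d}  B: {$,a,b,c,d}  C: {$,a,b,c,d}
[2] — fixpoint
  S: {$,a,b,c,d}  A: {$,a,b,c,d}  B: {$,a,b,c,d}  C: {$,a,b,c,d}

FOLLOW(B) = ["$", "a", "b", "c", "d"]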